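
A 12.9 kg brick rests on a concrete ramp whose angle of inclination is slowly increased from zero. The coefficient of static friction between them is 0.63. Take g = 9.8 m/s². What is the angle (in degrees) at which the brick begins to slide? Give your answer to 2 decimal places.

32.21°

At the threshold of sliding, static friction is at its maximum μ_s N and exactly balances the weight component along the incline: mg sin θ = μ_s mg cos θ.
Hence tan θ = μ_s = 0.63, so θ = arctan(0.63) = 32.2109°.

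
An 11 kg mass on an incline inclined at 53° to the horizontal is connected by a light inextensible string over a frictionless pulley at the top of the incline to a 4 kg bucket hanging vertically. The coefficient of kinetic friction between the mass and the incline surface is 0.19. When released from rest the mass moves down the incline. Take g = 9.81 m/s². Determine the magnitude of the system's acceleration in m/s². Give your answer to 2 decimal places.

For the mass on the incline: the weight component along the slope is m₁g sin 53° = 11 × 9.81 × 0.7986 = 86.177 N and the normal force is N = m₁g cos 53° = 64.942 N.
Kinetic friction opposes the mass's motion down the incline: f = μN = 0.19 × 64.942 = 12.339 N acting up the slope.
Newton's second law for the mass (down-slope positive): 86.177 − 12.339 − T = 11 a. For the hanging bucket (upward positive): T − 4 × 9.81 = 4 a.
Adding the two equations eliminates T: 34.598 = 15 a, so a = 2.3065 m/s².

2.31 m/s²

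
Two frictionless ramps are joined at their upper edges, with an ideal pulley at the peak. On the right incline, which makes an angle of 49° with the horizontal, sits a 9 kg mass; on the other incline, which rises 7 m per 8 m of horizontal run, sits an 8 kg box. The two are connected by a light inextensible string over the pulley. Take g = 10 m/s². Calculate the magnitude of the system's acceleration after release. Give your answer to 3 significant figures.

0.897 m/s²

Resolve each weight along its own incline: the 9 kg mass has component 9 × 10 × sin 49° = 67.924 N down its slope, and the 8 kg mass has 8 × 10 × sin 41.19° = 52.680 N down its slope.
The 9 kg side's 67.924 N exceeds the other side's 52.680 N, so that mass slides down and the 8 kg mass slides up. Taking that direction as positive, Newton's second law for the whole system gives 67.924 − 52.680 = (9 + 8) a, so a = 15.244 / 17 = 0.8967 m/s².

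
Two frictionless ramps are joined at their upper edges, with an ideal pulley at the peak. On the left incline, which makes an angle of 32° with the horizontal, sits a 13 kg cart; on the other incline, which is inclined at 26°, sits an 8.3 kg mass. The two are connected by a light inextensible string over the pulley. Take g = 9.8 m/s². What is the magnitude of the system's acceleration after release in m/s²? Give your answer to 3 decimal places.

1.496 m/s²

Resolve each weight along its own incline: the 13 kg mass has component 13 × 9.8 × sin 32° = 67.512 N down its slope, and the 8.3 kg mass has 8.3 × 9.8 × sin 26° = 35.657 N down its slope.
The 13 kg side's 67.512 N exceeds the other side's 35.657 N, so that mass slides down and the 8.3 kg mass slides up. Taking that direction as positive, Newton's second law for the whole system gives 67.512 − 35.657 = (13 + 8.3) a, so a = 31.855 / 21.3 = 1.4955 m/s².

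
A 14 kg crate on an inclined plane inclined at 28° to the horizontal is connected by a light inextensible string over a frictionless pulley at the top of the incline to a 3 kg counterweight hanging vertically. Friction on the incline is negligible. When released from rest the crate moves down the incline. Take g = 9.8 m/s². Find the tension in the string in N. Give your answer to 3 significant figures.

35.6 N

For the crate on the incline: the weight component along the slope is m₁g sin 28° = 14 × 9.8 × 0.4695 = 64.415 N and the normal force is N = m₁g cos 28° = 121.140 N.
Newton's second law for the crate (down-slope positive): 64.415 − T = 14 a. For the hanging counterweight (upward positive): T − 3 × 9.8 = 3 a.
Adding the two equations eliminates T: 35.015 = 17 a, so a = 2.0597 m/s².
Then from the hanging counterweight's equation, T = 3 × (9.8 + 2.0597) = 35.579 N.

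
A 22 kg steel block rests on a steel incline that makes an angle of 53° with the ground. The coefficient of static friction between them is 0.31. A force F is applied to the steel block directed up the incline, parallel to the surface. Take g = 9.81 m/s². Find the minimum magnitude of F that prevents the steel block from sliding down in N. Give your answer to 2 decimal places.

The normal force is N = mg cos 53° = 129.884 N. With F at its minimum the steel block is on the verge of sliding down, so static friction is at its maximum μ_s N = 0.31 × 129.884 = 40.264 N and acts up the slope.
Equilibrium along the incline: F + μ_s N = mg sin 53°, so F = 172.362 − 40.264 = 132.098 N.

132.10 N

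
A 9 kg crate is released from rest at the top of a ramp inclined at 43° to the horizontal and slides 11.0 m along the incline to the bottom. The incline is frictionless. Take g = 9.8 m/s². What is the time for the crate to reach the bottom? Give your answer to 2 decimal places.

1.81 s

The weight component along the incline is mg sin 43° = 60.152 N and the normal force is N = mg cos 43° = 64.505 N.
With no friction, a = g sin 43° = 6.6836 m/s².
Starting from rest, L = ½at², so t = √(2L/a) = √(2 × 11.0 / 6.6836) = 1.8143 s.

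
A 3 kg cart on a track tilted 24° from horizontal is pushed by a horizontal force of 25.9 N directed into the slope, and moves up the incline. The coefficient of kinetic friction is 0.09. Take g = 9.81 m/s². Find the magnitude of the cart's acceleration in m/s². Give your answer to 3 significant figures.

2.77 m/s²

The horizontal push has components F cos 24° = 25.9 × 0.9135 = 23.660 N up the incline and F sin 24° = 25.9 × 0.4067 = 10.534 N pressing into the surface.
The normal force is therefore N = mg cos 24° + F sin 24° = 26.884 + 10.534 = 37.418 N, and kinetic friction down the slope is μN = 0.09 × 37.418 = 3.368 N.
Along the incline: F cos 24° − mg sin 24° − μN = ma, so 23.660 − 11.969 − 3.368 = 3 a, giving a = 2.7743 m/s².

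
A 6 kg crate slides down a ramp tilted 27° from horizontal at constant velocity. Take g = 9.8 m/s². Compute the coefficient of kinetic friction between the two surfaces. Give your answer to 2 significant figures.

0.51

At constant velocity the net force along the incline is zero: mg sin 27° = μ mg cos 27°.
So μ = tan 27° = 0.4540 / 0.8910 = 0.5095.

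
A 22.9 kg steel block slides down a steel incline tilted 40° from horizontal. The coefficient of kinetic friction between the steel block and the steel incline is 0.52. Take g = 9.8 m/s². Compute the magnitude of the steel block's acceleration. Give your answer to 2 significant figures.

Resolving the weight along the incline: the component pulling the steel block down the slope is mg sin 40° = 22.9 × 9.8 × 0.6428 = 144.257 N, and the normal force is N = mg cos 40° = 22.9 × 9.8 × 0.7660 = 171.906 N.
Kinetic friction acts up the slope with magnitude f = μN = 0.52 × 171.906 = 89.391 N.
Net force along the incline is 144.257 − 89.391 = 54.866 N, so a = 54.866 / 22.9 = 2.3959 m/s².

2.4 m/s²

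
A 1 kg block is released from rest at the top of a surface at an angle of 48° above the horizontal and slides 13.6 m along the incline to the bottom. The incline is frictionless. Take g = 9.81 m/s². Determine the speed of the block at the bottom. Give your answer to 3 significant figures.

The weight component along the incline is mg sin 48° = 7.290 N and the normal force is N = mg cos 48° = 6.564 N.
With no friction, a = g sin 48° = 7.2903 m/s².
Starting from rest over a distance of 13.6 m, v² = 2aL = 2 × 7.2903 × 13.6 = 198.2962, so v = 14.0818 m/s.

14.1 m/s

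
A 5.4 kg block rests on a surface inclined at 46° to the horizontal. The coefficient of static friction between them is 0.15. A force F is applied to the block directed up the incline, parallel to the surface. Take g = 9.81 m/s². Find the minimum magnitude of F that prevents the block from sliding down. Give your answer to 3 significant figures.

The normal force is N = mg cos 46° = 36.799 N. With F at its minimum the block is on the verge of sliding down, so static friction is at its maximum μ_s N = 0.15 × 36.799 = 5.520 N and acts up the slope.
Equilibrium along the incline: F + μ_s N = mg sin 46°, so F = 38.106 − 5.520 = 32.586 N.

32.6 N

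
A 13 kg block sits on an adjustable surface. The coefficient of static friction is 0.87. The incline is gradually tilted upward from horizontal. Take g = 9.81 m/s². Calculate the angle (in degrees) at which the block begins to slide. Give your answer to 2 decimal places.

At the threshold of sliding, static friction is at its maximum μ_s N and exactly balances the weight component along the incline: mg sin θ = μ_s mg cos θ.
Hence tan θ = μ_s = 0.87, so θ = arctan(0.87) = 41.0233°.

41.02°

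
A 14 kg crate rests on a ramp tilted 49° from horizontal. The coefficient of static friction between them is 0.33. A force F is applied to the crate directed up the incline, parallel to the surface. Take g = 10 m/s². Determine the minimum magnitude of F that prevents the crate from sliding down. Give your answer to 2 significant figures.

75 N

The normal force is N = mg cos 49° = 91.848 N. With F at its minimum the crate is on the verge of sliding down, so static friction is at its maximum μ_s N = 0.33 × 91.848 = 30.310 N and acts up the slope.
Equilibrium along the incline: F + μ_s N = mg sin 49°, so F = 105.659 − 30.310 = 75.349 N.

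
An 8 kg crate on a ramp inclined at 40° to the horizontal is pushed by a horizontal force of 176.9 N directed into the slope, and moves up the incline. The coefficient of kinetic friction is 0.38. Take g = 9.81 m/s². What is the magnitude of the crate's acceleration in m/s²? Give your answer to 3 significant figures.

2.38 m/s²

The horizontal push has components F cos 40° = 176.9 × 0.7660 = 135.505 N up the incline and F sin 40° = 176.9 × 0.6428 = 113.711 N pressing into the surface.
The normal force is therefore N = mg cos 40° + F sin 40° = 60.116 + 113.711 = 173.827 N, and kinetic friction down the slope is μN = 0.38 × 173.827 = 66.054 N.
Along the incline: F cos 40° − mg sin 40° − μN = ma, so 135.505 − 50.447 − 66.054 = 8 a, giving a = 2.3755 m/s².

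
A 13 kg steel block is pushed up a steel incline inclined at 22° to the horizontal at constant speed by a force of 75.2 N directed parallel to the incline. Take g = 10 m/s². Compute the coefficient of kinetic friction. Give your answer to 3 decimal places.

At constant speed ΣF = 0 along the incline. The applied 75.2 N acts up the slope; the weight component mg sin 22° = 48.699 N and kinetic friction μN both act down the slope.
So 75.2 = 48.699 + μ × 120.534, giving μ = (75.2 − 48.699) / 120.534 = 0.2199.

0.220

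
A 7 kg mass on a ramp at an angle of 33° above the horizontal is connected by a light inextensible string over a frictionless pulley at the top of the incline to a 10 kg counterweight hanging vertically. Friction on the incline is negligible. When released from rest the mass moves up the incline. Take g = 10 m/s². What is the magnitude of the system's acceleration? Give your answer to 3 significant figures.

For the mass on the incline: the weight component along the slope is m₁g sin 33° = 7 × 10 × 0.5446 = 38.122 N and the normal force is N = m₁g cos 33° = 58.707 N.
Newton's second law for the mass (up-slope positive): T − 38.122 = 7 a. For the hanging counterweight (downward positive): 10 × 10 − T = 10 a.
Adding the two equations eliminates T: 61.878 = 17 a, so a = 3.6399 m/s².

3.64 m/s²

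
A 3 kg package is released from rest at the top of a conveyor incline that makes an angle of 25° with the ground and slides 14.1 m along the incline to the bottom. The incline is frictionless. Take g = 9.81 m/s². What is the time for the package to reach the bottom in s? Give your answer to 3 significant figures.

2.61 s

The weight component along the incline is mg sin 25° = 12.438 N and the normal force is N = mg cos 25° = 26.673 N.
With no friction, a = g sin 25° = 4.1459 m/s².
Starting from rest, L = ½at², so t = √(2L/a) = √(2 × 14.1 / 4.1459) = 2.6080 s.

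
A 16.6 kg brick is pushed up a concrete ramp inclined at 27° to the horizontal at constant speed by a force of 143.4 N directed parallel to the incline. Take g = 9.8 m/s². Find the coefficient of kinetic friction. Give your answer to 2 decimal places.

0.48

At constant speed ΣF = 0 along the incline. The applied 143.4 N acts up the slope; the weight component mg sin 27° = 73.855 N and kinetic friction μN both act down the slope.
So 143.4 = 73.855 + μ × 144.949, giving μ = (143.4 − 73.855) / 144.949 = 0.4798.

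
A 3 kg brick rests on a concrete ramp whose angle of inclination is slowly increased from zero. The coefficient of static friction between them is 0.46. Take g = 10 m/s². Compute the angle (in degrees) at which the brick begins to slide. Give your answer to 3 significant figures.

24.7°

At the threshold of sliding, static friction is at its maximum μ_s N and exactly balances the weight component along the incline: mg sin θ = μ_s mg cos θ.
Hence tan θ = μ_s = 0.46, so θ = arctan(0.46) = 24.7024°.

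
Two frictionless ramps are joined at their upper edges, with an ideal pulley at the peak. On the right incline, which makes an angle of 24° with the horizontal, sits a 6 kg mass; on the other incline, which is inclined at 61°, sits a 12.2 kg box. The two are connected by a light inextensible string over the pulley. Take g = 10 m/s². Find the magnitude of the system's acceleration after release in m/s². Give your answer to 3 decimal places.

4.522 m/s²

Resolve each weight along its own incline: the 6 kg mass has component 6 × 10 × sin 24° = 24.404 N down its slope, and the 12.2 kg mass has 12.2 × 10 × sin 61° = 106.704 N down its slope.
The 12.2 kg side's 106.704 N exceeds the other side's 24.404 N, so that mass slides down and the 6 kg mass slides up. Taking that direction as positive, Newton's second law for the whole system gives 106.704 − 24.404 = (6 + 12.2) a, so a = 82.300 / 18.2 = 4.5220 m/s².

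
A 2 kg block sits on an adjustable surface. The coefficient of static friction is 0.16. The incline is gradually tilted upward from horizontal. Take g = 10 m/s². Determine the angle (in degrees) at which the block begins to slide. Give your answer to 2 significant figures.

At the threshold of sliding, static friction is at its maximum μ_s N and exactly balances the weight component along the incline: mg sin θ = μ_s mg cos θ.
Hence tan θ = μ_s = 0.16, so θ = arctan(0.16) = 9.0903°.

9.1°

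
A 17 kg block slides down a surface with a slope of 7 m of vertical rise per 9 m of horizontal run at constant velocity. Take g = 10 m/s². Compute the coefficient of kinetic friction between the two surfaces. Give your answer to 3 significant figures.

0.778

At constant velocity the net force along the incline is zero: mg sin 37.87° = μ mg cos 37.87°.
So μ = tan 37.87° = 0.6139 / 0.7894 = 0.7777.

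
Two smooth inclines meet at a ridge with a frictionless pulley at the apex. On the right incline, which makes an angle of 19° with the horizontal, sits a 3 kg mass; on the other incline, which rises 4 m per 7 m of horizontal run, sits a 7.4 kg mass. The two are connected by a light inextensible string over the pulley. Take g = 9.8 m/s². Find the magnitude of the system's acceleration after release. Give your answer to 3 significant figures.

Resolve each weight along its own incline: the 3 kg mass has component 3 × 9.8 × sin 19° = 9.572 N down its slope, and the 7.4 kg mass has 7.4 × 9.8 × sin 29.74° = 35.980 N down its slope.
The 7.4 kg side's 35.980 N exceeds the other side's 9.572 N, so that mass slides down and the 3 kg mass slides up. Taking that direction as positive, Newton's second law for the whole system gives 35.980 − 9.572 = (3 + 7.4) a, so a = 26.408 / 10.4 = 2.5392 m/s².

2.54 m/s²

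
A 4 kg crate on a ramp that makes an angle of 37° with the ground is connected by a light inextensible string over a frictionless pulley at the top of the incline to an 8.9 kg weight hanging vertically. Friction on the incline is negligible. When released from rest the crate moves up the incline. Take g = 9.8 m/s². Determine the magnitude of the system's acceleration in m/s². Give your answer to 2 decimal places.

4.93 m/s²

For the crate on the incline: the weight component along the slope is m₁g sin 37° = 4 × 9.8 × 0.6018 = 23.591 N and the normal force is N = m₁g cos 37° = 31.307 N.
Newton's second law for the crate (up-slope positive): T − 23.591 = 4 a. For the hanging weight (downward positive): 8.9 × 9.8 − T = 8.9 a.
Adding the two equations eliminates T: 63.629 = 12.9 a, so a = 4.9325 m/s².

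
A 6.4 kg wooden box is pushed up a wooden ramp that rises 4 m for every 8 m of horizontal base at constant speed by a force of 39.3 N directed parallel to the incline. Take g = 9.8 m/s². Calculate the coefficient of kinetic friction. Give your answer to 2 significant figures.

0.20

At constant speed ΣF = 0 along the incline. The applied 39.3 N acts up the slope; the weight component mg sin 26.57° = 28.049 N and kinetic friction μN both act down the slope.
So 39.3 = 28.049 + μ × 56.098, giving μ = (39.3 − 28.049) / 56.098 = 0.2006.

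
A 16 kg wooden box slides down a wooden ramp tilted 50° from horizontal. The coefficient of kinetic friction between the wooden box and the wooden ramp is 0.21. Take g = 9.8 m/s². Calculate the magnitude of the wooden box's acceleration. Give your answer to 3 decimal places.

Resolving the weight along the incline: the component pulling the wooden box down the slope is mg sin 50° = 16 × 9.8 × 0.7660 = 120.109 N, and the normal force is N = mg cos 50° = 16 × 9.8 × 0.6428 = 100.791 N.
Kinetic friction acts up the slope with magnitude f = μN = 0.21 × 100.791 = 21.166 N.
Net force along the incline is 120.109 − 21.166 = 98.943 N, so a = 98.943 / 16 = 6.1839 m/s².

6.184 m/s²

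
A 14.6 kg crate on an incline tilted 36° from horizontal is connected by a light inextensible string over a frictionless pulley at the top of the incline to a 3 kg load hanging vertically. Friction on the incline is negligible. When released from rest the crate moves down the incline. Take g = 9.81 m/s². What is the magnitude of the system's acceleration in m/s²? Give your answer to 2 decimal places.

3.11 m/s²

For the crate on the incline: the weight component along the slope is m₁g sin 36° = 14.6 × 9.81 × 0.5878 = 84.188 N and the normal force is N = m₁g cos 36° = 115.872 N.
Newton's second law for the crate (down-slope positive): 84.188 − T = 14.6 a. For the hanging load (upward positive): T − 3 × 9.81 = 3 a.
Adding the two equations eliminates T: 54.758 = 17.6 a, so a = 3.1113 m/s².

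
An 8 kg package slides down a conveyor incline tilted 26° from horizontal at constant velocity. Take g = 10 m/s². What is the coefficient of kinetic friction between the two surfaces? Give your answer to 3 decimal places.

0.488

At constant velocity the net force along the incline is zero: mg sin 26° = μ mg cos 26°.
So μ = tan 26° = 0.4384 / 0.8988 = 0.4878.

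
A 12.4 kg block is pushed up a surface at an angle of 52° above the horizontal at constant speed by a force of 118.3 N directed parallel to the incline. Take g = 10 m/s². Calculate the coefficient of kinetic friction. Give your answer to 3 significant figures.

0.270

At constant speed ΣF = 0 along the incline. The applied 118.3 N acts up the slope; the weight component mg sin 52° = 97.713 N and kinetic friction μN both act down the slope.
So 118.3 = 97.713 + μ × 76.342, giving μ = (118.3 − 97.713) / 76.342 = 0.2697.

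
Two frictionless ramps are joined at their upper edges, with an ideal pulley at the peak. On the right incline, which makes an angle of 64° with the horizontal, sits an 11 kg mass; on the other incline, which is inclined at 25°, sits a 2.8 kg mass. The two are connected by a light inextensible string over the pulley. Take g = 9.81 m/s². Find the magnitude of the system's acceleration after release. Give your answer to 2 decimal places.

Resolve each weight along its own incline: the 11 kg mass has component 11 × 9.81 × sin 64° = 96.989 N down its slope, and the 2.8 kg mass has 2.8 × 9.81 × sin 25° = 11.608 N down its slope.
The 11 kg side's 96.989 N exceeds the other side's 11.608 N, so that mass slides down and the 2.8 kg mass slides up. Taking that direction as positive, Newton's second law for the whole system gives 96.989 − 11.608 = (11 + 2.8) a, so a = 85.381 / 13.8 = 6.1870 m/s².

6.19 m/s²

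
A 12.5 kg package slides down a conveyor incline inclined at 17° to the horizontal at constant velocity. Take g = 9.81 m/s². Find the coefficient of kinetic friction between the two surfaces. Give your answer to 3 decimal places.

0.306

At constant velocity the net force along the incline is zero: mg sin 17° = μ mg cos 17°.
So μ = tan 17° = 0.2924 / 0.9563 = 0.3058.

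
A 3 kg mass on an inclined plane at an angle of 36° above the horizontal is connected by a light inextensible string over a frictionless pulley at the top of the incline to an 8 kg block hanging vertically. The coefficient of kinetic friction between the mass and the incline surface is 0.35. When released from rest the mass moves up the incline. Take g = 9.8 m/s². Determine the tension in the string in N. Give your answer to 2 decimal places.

For the mass on the incline: the weight component along the slope is m₁g sin 36° = 3 × 9.8 × 0.5878 = 17.281 N and the normal force is N = m₁g cos 36° = 23.785 N.
Kinetic friction opposes the mass's motion up the incline: f = μN = 0.35 × 23.785 = 8.325 N acting down the slope.
Newton's second law for the mass (up-slope positive): T − 17.281 − 8.325 = 3 a. For the hanging block (downward positive): 8 × 9.8 − T = 8 a.
Adding the two equations eliminates T: 52.794 = 11 a, so a = 4.7995 m/s².
Then from the hanging block's equation, T = 8 × (9.8 − 4.7995) = 40.004 N.

40.00 N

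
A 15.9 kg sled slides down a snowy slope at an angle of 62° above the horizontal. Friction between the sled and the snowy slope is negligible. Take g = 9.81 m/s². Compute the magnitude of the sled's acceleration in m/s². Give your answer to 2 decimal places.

8.66 m/s²

Resolving the weight along the incline: the component pulling the sled down the slope is mg sin 62° = 15.9 × 9.81 × 0.8829 = 137.714 N, and the normal force is N = mg cos 62° = 15.9 × 9.81 × 0.4695 = 73.232 N.
With no friction the net force along the incline is 137.714 N, so a = g sin 62° = 137.714 / 15.9 = 8.6613 m/s².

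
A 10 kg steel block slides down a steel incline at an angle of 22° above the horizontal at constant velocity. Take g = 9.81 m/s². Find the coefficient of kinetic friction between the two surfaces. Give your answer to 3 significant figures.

At constant velocity the net force along the incline is zero: mg sin 22° = μ mg cos 22°.
So μ = tan 22° = 0.3746 / 0.9272 = 0.4040.

0.404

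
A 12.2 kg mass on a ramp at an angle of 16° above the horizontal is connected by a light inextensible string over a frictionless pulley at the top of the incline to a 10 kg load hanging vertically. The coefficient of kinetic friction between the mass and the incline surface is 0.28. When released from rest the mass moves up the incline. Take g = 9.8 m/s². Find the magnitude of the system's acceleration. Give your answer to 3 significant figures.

1.48 m/s²

For the mass on the incline: the weight component along the slope is m₁g sin 16° = 12.2 × 9.8 × 0.2756 = 32.951 N and the normal force is N = m₁g cos 16° = 114.928 N.
Kinetic friction opposes the mass's motion up the incline: f = μN = 0.28 × 114.928 = 32.180 N acting down the slope.
Newton's second law for the mass (up-slope positive): T − 32.951 − 32.180 = 12.2 a. For the hanging load (downward positive): 10 × 9.8 − T = 10 a.
Adding the two equations eliminates T: 32.869 = 22.2 a, so a = 1.4806 m/s².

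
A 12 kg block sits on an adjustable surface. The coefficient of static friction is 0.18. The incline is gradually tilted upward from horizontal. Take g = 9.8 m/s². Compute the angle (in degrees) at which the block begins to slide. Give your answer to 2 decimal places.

10.20°

At the threshold of sliding, static friction is at its maximum μ_s N and exactly balances the weight component along the incline: mg sin θ = μ_s mg cos θ.
Hence tan θ = μ_s = 0.18, so θ = arctan(0.18) = 10.2040°.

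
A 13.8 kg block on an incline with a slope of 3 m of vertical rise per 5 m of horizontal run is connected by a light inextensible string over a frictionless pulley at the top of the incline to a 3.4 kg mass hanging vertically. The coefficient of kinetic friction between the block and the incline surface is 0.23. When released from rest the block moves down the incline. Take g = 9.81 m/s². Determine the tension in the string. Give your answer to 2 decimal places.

35.25 N

For the block on the incline: the weight component along the slope is m₁g sin 30.96° = 13.8 × 9.81 × 0.5145 = 69.652 N and the normal force is N = m₁g cos 30.96° = 116.086 N.
Kinetic friction opposes the block's motion down the incline: f = μN = 0.23 × 116.086 = 26.700 N acting up the slope.
Newton's second law for the block (down-slope positive): 69.652 − 26.700 − T = 13.8 a. For the hanging mass (upward positive): T − 3.4 × 9.81 = 3.4 a.
Adding the two equations eliminates T: 9.598 = 17.2 a, so a = 0.5580 m/s².
Then from the hanging mass's equation, T = 3.4 × (9.81 + 0.5580) = 35.251 N.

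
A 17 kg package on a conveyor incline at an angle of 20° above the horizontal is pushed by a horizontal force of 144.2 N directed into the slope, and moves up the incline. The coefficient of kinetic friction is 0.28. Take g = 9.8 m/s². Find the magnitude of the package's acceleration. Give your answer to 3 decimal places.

1.228 m/s²

The horizontal push has components F cos 20° = 144.2 × 0.9397 = 135.505 N up the incline and F sin 20° = 144.2 × 0.3420 = 49.316 N pressing into the surface.
The normal force is therefore N = mg cos 20° + F sin 20° = 156.554 + 49.316 = 205.870 N, and kinetic friction down the slope is μN = 0.28 × 205.870 = 57.644 N.
Along the incline: F cos 20° − mg sin 20° − μN = ma, so 135.505 − 56.977 − 57.644 = 17 a, giving a = 1.2285 m/s².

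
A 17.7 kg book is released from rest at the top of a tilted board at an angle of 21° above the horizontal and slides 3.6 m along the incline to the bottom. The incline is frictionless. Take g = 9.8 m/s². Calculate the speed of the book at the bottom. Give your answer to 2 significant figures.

5.0 m/s

The weight component along the incline is mg sin 21° = 62.163 N and the normal force is N = mg cos 21° = 161.939 N.
With no friction, a = g sin 21° = 3.5120 m/s².
Starting from rest over a distance of 3.6 m, v² = 2aL = 2 × 3.5120 × 3.6 = 25.2864, so v = 5.0286 m/s.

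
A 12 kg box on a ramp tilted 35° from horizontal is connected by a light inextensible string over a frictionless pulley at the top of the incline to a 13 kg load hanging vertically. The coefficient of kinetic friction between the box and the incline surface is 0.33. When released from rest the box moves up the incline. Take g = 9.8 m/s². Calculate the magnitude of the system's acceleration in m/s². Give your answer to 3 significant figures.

1.13 m/s²

For the box on the incline: the weight component along the slope is m₁g sin 35° = 12 × 9.8 × 0.5736 = 67.455 N and the normal force is N = m₁g cos 35° = 96.332 N.
Kinetic friction opposes the box's motion up the incline: f = μN = 0.33 × 96.332 = 31.790 N acting down the slope.
Newton's second law for the box (up-slope positive): T − 67.455 − 31.790 = 12 a. For the hanging load (downward positive): 13 × 9.8 − T = 13 a.
Adding the two equations eliminates T: 28.155 = 25 a, so a = 1.1262 m/s².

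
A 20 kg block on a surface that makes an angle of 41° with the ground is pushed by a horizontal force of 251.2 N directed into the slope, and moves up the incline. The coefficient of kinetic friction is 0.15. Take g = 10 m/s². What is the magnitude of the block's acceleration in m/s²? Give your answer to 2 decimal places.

The horizontal push has components F cos 41° = 251.2 × 0.7547 = 189.581 N up the incline and F sin 41° = 251.2 × 0.6561 = 164.812 N pressing into the surface.
The normal force is therefore N = mg cos 41° + F sin 41° = 150.940 + 164.812 = 315.752 N, and kinetic friction down the slope is μN = 0.15 × 315.752 = 47.363 N.
Along the incline: F cos 41° − mg sin 41° − μN = ma, so 189.581 − 131.220 − 47.363 = 20 a, giving a = 0.5499 m/s².

0.55 m/s²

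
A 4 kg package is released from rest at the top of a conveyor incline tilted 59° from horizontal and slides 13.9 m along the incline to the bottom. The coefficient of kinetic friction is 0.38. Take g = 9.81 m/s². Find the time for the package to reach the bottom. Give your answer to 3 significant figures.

2.07 s

The weight component along the incline is mg sin 59° = 33.635 N and the normal force is N = mg cos 59° = 20.210 N.
Friction up the slope is f = μN = 0.38 × 20.210 = 7.680 N, so the net downslope force is 33.635 − 7.680 = 25.955 N and a = 25.955 / 4 = 6.4887 m/s².
Starting from rest, L = ½at², so t = √(2L/a) = √(2 × 13.9 / 6.4887) = 2.0699 s.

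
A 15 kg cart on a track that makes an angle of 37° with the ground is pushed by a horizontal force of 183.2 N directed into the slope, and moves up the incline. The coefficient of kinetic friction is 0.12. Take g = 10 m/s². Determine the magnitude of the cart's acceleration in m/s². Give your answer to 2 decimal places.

The horizontal push has components F cos 37° = 183.2 × 0.7986 = 146.304 N up the incline and F sin 37° = 183.2 × 0.6018 = 110.250 N pressing into the surface.
The normal force is therefore N = mg cos 37° + F sin 37° = 119.790 + 110.250 = 230.040 N, and kinetic friction down the slope is μN = 0.12 × 230.040 = 27.605 N.
Along the incline: F cos 37° − mg sin 37° − μN = ma, so 146.304 − 90.270 − 27.605 = 15 a, giving a = 1.8953 m/s².

1.90 m/s²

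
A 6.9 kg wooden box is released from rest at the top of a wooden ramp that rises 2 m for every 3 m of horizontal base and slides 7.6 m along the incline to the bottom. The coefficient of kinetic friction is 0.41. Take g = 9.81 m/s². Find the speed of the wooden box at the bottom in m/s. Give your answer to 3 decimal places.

5.643 m/s

The weight component along the incline is mg sin 33.69° = 37.547 N and the normal force is N = mg cos 33.69° = 56.321 N.
Friction up the slope is f = μN = 0.41 × 56.321 = 23.092 N, so the net downslope force is 37.547 − 23.092 = 14.455 N and a = 14.455 / 6.9 = 2.0949 m/s².
Starting from rest over a distance of 7.6 m, v² = 2aL = 2 × 2.0949 × 7.6 = 31.8425, so v = 5.6429 m/s.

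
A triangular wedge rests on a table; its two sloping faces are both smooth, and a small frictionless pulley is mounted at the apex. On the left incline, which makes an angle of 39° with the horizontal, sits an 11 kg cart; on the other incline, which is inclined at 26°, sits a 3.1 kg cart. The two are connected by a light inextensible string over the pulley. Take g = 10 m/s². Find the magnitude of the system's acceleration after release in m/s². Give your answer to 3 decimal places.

3.946 m/s²

Resolve each weight along its own incline: the 11 kg mass has component 11 × 10 × sin 39° = 69.225 N down its slope, and the 3.1 kg mass has 3.1 × 10 × sin 26° = 13.590 N down its slope.
The 11 kg side's 69.225 N exceeds the other side's 13.590 N, so that mass slides down and the 3.1 kg mass slides up. Taking that direction as positive, Newton's second law for the whole system gives 69.225 − 13.590 = (11 + 3.1) a, so a = 55.635 / 14.1 = 3.9457 m/s².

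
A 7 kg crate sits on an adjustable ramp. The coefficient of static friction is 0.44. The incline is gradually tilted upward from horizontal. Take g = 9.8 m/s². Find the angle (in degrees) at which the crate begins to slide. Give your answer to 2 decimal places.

At the threshold of sliding, static friction is at its maximum μ_s N and exactly balances the weight component along the incline: mg sin θ = μ_s mg cos θ.
Hence tan θ = μ_s = 0.44, so θ = arctan(0.44) = 23.7495°.

23.75°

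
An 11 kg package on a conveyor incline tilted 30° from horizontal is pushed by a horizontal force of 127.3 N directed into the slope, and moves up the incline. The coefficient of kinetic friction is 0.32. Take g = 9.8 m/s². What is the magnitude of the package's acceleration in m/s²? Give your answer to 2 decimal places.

0.55 m/s²

The horizontal push has components F cos 30° = 127.3 × 0.8660 = 110.242 N up the incline and F sin 30° = 127.3 × 0.5000 = 63.650 N pressing into the surface.
The normal force is therefore N = mg cos 30° + F sin 30° = 93.355 + 63.650 = 157.005 N, and kinetic friction down the slope is μN = 0.32 × 157.005 = 50.242 N.
Along the incline: F cos 30° − mg sin 30° − μN = ma, so 110.242 − 53.900 − 50.242 = 11 a, giving a = 0.5545 m/s².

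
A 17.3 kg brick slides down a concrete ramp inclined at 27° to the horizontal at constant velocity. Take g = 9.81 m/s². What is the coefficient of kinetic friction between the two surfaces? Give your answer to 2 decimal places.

At constant velocity the net force along the incline is zero: mg sin 27° = μ mg cos 27°.
So μ = tan 27° = 0.4540 / 0.8910 = 0.5095.

0.51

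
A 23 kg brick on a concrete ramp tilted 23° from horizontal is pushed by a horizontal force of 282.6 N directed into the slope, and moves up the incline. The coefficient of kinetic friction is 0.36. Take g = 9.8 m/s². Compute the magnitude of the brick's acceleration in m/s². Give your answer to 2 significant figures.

The horizontal push has components F cos 23° = 282.6 × 0.9205 = 260.133 N up the incline and F sin 23° = 282.6 × 0.3907 = 110.412 N pressing into the surface.
The normal force is therefore N = mg cos 23° + F sin 23° = 207.481 + 110.412 = 317.893 N, and kinetic friction down the slope is μN = 0.36 × 317.893 = 114.441 N.
Along the incline: F cos 23° − mg sin 23° − μN = ma, so 260.133 − 88.064 − 114.441 = 23 a, giving a = 2.5056 m/s².

2.5 m/s²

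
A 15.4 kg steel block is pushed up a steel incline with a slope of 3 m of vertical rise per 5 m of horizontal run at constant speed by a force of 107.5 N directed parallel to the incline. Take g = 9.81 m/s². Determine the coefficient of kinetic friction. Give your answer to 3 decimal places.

At constant speed ΣF = 0 along the incline. The applied 107.5 N acts up the slope; the weight component mg sin 30.96° = 77.727 N and kinetic friction μN both act down the slope.
So 107.5 = 77.727 + μ × 129.545, giving μ = (107.5 − 77.727) / 129.545 = 0.2298.

0.230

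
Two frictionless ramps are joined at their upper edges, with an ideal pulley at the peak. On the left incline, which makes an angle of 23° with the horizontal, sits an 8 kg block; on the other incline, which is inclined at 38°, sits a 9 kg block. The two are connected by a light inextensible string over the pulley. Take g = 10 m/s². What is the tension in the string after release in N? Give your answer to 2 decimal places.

42.62 N

Resolve each weight along its own incline: the 8 kg mass has component 8 × 10 × sin 23° = 31.258 N down its slope, and the 9 kg mass has 9 × 10 × sin 38° = 55.410 N down its slope.
The 9 kg side's 55.410 N exceeds the other side's 31.258 N, so that mass slides down and the 8 kg mass slides up. Taking that direction as positive, Newton's second law for the whole system gives 55.410 − 31.258 = (8 + 9) a, so a = 24.152 / 17 = 1.4207 m/s².
For the 8 kg mass (up-slope positive): T − 31.258 = 8 × 1.4207, so T = 42.624 N.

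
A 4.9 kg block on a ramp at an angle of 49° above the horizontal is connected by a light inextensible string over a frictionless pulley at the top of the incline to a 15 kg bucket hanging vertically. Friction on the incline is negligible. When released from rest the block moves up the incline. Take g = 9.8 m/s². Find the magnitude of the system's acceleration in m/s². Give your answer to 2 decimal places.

5.57 m/s²

For the block on the incline: the weight component along the slope is m₁g sin 49° = 4.9 × 9.8 × 0.7547 = 36.241 N and the normal force is N = m₁g cos 49° = 31.504 N.
Newton's second law for the block (up-slope positive): T − 36.241 = 4.9 a. For the hanging bucket (downward positive): 15 × 9.8 − T = 15 a.
Adding the two equations eliminates T: 110.759 = 19.9 a, so a = 5.5658 m/s².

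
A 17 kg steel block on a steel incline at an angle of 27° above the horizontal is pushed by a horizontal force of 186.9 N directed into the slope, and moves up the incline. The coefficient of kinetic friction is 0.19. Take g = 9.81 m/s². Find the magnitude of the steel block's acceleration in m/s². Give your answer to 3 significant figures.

2.73 m/s²

The horizontal push has components F cos 27° = 186.9 × 0.8910 = 166.528 N up the incline and F sin 27° = 186.9 × 0.4540 = 84.853 N pressing into the surface.
The normal force is therefore N = mg cos 27° + F sin 27° = 148.592 + 84.853 = 233.445 N, and kinetic friction down the slope is μN = 0.19 × 233.445 = 44.355 N.
Along the incline: F cos 27° − mg sin 27° − μN = ma, so 166.528 − 75.714 − 44.355 = 17 a, giving a = 2.7329 m/s².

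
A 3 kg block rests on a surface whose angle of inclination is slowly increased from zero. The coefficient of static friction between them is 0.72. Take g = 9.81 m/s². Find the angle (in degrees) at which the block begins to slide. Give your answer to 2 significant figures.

At the threshold of sliding, static friction is at its maximum μ_s N and exactly balances the weight component along the incline: mg sin θ = μ_s mg cos θ.
Hence tan θ = μ_s = 0.72, so θ = arctan(0.72) = 35.7539°.

36°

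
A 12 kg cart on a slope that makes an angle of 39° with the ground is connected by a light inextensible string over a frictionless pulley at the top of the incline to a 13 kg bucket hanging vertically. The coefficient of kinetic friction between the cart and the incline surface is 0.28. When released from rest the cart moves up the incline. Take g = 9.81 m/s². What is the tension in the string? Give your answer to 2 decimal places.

For the cart on the incline: the weight component along the slope is m₁g sin 39° = 12 × 9.81 × 0.6293 = 74.081 N and the normal force is N = m₁g cos 39° = 91.486 N.
Kinetic friction opposes the cart's motion up the incline: f = μN = 0.28 × 91.486 = 25.616 N acting down the slope.
Newton's second law for the cart (up-slope positive): T − 74.081 − 25.616 = 12 a. For the hanging bucket (downward positive): 13 × 9.81 − T = 13 a.
Adding the two equations eliminates T: 27.833 = 25 a, so a = 1.1133 m/s².
Then from the hanging bucket's equation, T = 13 × (9.81 − 1.1133) = 113.057 N.

113.06 N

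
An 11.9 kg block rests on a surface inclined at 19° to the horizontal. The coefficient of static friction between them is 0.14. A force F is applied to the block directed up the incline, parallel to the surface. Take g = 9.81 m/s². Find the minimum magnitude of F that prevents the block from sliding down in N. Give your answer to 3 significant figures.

The normal force is N = mg cos 19° = 110.379 N. With F at its minimum the block is on the verge of sliding down, so static friction is at its maximum μ_s N = 0.14 × 110.379 = 15.453 N and acts up the slope.
Equilibrium along the incline: F + μ_s N = mg sin 19°, so F = 38.007 − 15.453 = 22.554 N.

22.6 N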